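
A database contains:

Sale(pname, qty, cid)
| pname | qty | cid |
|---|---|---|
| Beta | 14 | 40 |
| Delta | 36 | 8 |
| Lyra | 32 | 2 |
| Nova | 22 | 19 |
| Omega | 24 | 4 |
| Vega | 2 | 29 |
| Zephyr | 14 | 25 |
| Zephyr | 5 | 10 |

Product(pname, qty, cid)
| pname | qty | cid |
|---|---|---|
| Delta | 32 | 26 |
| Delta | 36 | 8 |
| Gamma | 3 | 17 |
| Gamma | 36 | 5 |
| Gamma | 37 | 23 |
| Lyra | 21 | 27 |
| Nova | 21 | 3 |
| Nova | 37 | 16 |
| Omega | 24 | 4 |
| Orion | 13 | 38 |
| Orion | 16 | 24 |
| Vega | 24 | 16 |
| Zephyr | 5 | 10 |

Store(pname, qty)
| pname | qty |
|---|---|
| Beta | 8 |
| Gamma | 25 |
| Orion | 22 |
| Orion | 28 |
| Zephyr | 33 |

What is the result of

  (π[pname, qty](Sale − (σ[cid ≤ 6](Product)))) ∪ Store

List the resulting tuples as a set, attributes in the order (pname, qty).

{(Beta, 14), (Beta, 8), (Delta, 36), (Gamma, 25), (Lyra, 32), (Nova, 22), (Orion, 22), (Orion, 28), (Vega, 2), (Zephyr, 14), (Zephyr, 33), (Zephyr, 5)}

Selection cid ≤ 6: {(Gamma, 36, 5), (Nova, 21, 3), (Omega, 24, 4)}
Taking the difference: {(Beta, 14, 40), (Delta, 36, 8), (Lyra, 32, 2), (Nova, 22, 19), (Vega, 2, 29), (Zephyr, 14, 25), (Zephyr, 5, 10)}
Projecting to pname, qty: {(Beta, 14), (Delta, 36), (Lyra, 32), (Nova, 22), (Vega, 2), (Zephyr, 14), (Zephyr, 5)}
Taking the union: {(Beta, 14), (Beta, 8), (Delta, 36), (Gamma, 25), (Lyra, 32), (Nova, 22), (Orion, 22), (Orion, 28), (Vega, 2), (Zephyr, 14), (Zephyr, 33), (Zephyr, 5)}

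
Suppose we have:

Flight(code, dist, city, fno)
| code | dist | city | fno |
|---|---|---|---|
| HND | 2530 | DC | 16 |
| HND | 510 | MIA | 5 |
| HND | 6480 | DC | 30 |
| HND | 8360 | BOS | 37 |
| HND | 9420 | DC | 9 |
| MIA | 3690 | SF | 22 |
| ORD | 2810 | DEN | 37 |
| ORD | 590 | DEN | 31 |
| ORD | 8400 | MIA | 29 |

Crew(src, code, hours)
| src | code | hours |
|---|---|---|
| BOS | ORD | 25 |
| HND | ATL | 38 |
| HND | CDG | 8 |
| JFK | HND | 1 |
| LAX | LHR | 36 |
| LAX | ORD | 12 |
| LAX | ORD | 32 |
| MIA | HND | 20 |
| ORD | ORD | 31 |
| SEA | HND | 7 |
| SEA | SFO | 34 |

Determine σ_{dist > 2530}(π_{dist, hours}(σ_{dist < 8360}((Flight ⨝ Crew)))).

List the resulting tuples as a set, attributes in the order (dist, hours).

Joining Flight and Crew on code yields {(HND, 2530, DC, 16, JFK, 1), (HND, 2530, DC, 16, MIA, 20), (HND, 2530, DC, 16, SEA, 7), (HND, 510, MIA, 5, JFK, 1), (HND, 510, MIA, 5, MIA, 20), (HND, 510, MIA, 5, SEA, 7), (HND, 6480, DC, 30, JFK, 1), (HND, 6480, DC, 30, MIA, 20), (HND, 6480, DC, 30, SEA, 7), (HND, 8360, BOS, 37, JFK, 1), (HND, 8360, BOS, 37, MIA, 20), (HND, 8360, BOS, 37, SEA, 7), (HND, 9420, DC, 9, JFK, 1), (HND, 9420, DC, 9, MIA, 20), (HND, 9420, DC, 9, SEA, 7), (ORD, 2810, DEN, 37, BOS, 25), (ORD, 2810, DEN, 37, LAX, 12), (ORD, 2810, DEN, 37, LAX, 32), (ORD, 2810, DEN, 37, ORD, 31), (ORD, 590, DEN, 31, BOS, 25), (ORD, 590, DEN, 31, LAX, 12), (ORD, 590, DEN, 31, LAX, 32), (ORD, 590, DEN, 31, ORD, 31), (ORD, 8400, MIA, 29, BOS, 25), (ORD, 8400, MIA, 29, LAX, 12), (ORD, 8400, MIA, 29, LAX, 32), (ORD, 8400, MIA, 29, ORD, 31)}.
Selection dist < 8360: {(HND, 2530, DC, 16, JFK, 1), (HND, 2530, DC, 16, MIA, 20), (HND, 2530, DC, 16, SEA, 7), (HND, 510, MIA, 5, JFK, 1), (HND, 510, MIA, 5, MIA, 20), (HND, 510, MIA, 5, SEA, 7), (HND, 6480, DC, 30, JFK, 1), (HND, 6480, DC, 30, MIA, 20), (HND, 6480, DC, 30, SEA, 7), (ORD, 2810, DEN, 37, BOS, 25), (ORD, 2810, DEN, 37, LAX, 12), (ORD, 2810, DEN, 37, LAX, 32), (ORD, 2810, DEN, 37, ORD, 31), (ORD, 590, DEN, 31, BOS, 25), (ORD, 590, DEN, 31, LAX, 12), (ORD, 590, DEN, 31, LAX, 32), (ORD, 590, DEN, 31, ORD, 31)}
Keep only column(s) dist, hours: {(2530, 1), (2530, 20), (2530, 7), (2810, 12), (2810, 25), (2810, 31), (2810, 32), (510, 1), (510, 20), (510, 7), (590, 12), (590, 25), (590, 31), (590, 32), (6480, 1), (6480, 20), (6480, 7)}
Selection dist > 2530: {(2810, 12), (2810, 25), (2810, 31), (2810, 32), (6480, 1), (6480, 20), (6480, 7)}

{(2810, 12), (2810, 25), (2810, 31), (2810, 32), (6480, 1), (6480, 20), (6480, 7)}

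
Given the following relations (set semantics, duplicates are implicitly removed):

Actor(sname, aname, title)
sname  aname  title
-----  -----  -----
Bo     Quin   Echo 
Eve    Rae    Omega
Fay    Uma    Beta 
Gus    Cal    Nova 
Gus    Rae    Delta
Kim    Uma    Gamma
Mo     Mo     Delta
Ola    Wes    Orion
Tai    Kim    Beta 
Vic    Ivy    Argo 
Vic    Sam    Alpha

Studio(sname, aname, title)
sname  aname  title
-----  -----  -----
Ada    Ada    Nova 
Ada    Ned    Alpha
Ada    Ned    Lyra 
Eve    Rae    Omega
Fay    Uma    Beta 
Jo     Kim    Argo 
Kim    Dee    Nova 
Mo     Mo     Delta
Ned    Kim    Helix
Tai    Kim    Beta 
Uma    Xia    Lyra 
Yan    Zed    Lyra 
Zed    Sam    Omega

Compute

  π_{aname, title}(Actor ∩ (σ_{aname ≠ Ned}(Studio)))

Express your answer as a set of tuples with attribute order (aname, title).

{(Kim, Beta), (Mo, Delta), (Rae, Omega), (Uma, Beta)}

Selection aname ≠ Ned: {(Ada, Ada, Nova), (Eve, Rae, Omega), (Fay, Uma, Beta), (Jo, Kim, Argo), (Kim, Dee, Nova), (Mo, Mo, Delta), (Ned, Kim, Helix), (Tai, Kim, Beta), (Uma, Xia, Lyra), (Yan, Zed, Lyra), (Zed, Sam, Omega)}
Intersection: {(Bo, Quin, Echo), (Eve, Rae, Omega), (Fay, Uma, Beta), (Gus, Cal, Nova), (Gus, Rae, Delta), (Kim, Uma, Gamma), (Mo, Mo, Delta), (Ola, Wes, Orion), (Tai, Kim, Beta), (Vic, Ivy, Argo), (Vic, Sam, Alpha)} with {(Ada, Ada, Nova), (Eve, Rae, Omega), (Fay, Uma, Beta), (Jo, Kim, Argo), (Kim, Dee, Nova), (Mo, Mo, Delta), (Ned, Kim, Helix), (Tai, Kim, Beta), (Uma, Xia, Lyra), (Yan, Zed, Lyra), (Zed, Sam, Omega)} → {(Eve, Rae, Omega), (Fay, Uma, Beta), (Mo, Mo, Delta), (Tai, Kim, Beta)}
π[aname, title]: project onto (aname, title) → {(Kim, Beta), (Mo, Delta), (Rae, Omega), (Uma, Beta)}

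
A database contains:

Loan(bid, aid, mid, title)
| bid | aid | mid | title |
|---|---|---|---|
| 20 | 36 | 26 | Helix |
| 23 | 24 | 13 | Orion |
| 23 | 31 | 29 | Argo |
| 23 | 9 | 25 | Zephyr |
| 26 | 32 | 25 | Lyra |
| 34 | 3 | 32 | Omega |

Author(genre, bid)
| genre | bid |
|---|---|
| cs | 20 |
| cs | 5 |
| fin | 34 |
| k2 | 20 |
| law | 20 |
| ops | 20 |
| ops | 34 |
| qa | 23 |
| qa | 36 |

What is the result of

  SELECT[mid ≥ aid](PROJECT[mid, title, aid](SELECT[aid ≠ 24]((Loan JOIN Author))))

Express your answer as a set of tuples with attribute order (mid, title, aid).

{(25, Zephyr, 9), (32, Omega, 3)}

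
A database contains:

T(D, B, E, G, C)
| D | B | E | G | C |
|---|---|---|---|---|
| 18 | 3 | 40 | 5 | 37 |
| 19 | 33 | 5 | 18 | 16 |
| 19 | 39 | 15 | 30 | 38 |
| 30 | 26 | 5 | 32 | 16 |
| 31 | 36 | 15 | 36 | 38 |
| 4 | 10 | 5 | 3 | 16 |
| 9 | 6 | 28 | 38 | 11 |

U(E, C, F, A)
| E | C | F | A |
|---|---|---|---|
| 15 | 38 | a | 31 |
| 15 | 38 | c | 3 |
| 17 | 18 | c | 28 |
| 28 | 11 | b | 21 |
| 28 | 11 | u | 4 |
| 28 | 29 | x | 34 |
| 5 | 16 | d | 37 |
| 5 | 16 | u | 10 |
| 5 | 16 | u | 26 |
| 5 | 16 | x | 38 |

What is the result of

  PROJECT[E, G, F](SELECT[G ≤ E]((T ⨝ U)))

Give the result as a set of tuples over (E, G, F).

{(5, 3, d), (5, 3, u), (5, 3, x)}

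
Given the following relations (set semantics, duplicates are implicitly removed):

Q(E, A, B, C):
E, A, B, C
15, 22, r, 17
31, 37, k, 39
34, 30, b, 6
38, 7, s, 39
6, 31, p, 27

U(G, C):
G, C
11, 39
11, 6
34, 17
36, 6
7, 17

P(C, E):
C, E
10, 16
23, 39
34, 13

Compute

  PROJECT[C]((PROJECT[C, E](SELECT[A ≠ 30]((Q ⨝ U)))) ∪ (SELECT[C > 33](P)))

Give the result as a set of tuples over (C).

Q ⋈ U (natural join on C): {(15, 22, r, 17, 34), (15, 22, r, 17, 7), (31, 37, k, 39, 11), (34, 30, b, 6, 11), (34, 30, b, 6, 36), (38, 7, s, 39, 11)}
Selection A ≠ 30: {(15, 22, r, 17, 34), (15, 22, r, 17, 7), (31, 37, k, 39, 11), (38, 7, s, 39, 11)}
Projecting to C, E (1 duplicate(s) eliminated): {(17, 15), (39, 31), (39, 38)}
Selection C > 33: {(34, 13)}
Taking the union: {(17, 15), (34, 13), (39, 31), (39, 38)}
Projecting to C (1 duplicate(s) eliminated): {17, 34, 39}

{17, 34, 39}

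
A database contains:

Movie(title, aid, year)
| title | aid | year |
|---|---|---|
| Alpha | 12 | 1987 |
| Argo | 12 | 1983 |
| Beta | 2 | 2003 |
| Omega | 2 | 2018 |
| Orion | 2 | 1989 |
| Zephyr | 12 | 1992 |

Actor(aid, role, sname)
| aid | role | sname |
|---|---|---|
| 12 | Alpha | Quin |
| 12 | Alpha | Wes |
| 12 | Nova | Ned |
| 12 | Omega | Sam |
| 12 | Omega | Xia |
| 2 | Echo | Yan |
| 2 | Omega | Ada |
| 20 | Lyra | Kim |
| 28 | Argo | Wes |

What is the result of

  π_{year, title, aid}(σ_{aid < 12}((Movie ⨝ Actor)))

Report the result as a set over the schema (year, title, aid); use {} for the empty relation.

Joining Movie and Actor on aid yields {(Alpha, 12, 1987, Alpha, Quin), (Alpha, 12, 1987, Alpha, Wes), (Alpha, 12, 1987, Nova, Ned), (Alpha, 12, 1987, Omega, Sam), (Alpha, 12, 1987, Omega, Xia), (Argo, 12, 1983, Alpha, Quin), (Argo, 12, 1983, Alpha, Wes), (Argo, 12, 1983, Nova, Ned), (Argo, 12, 1983, Omega, Sam), (Argo, 12, 1983, Omega, Xia), (Beta, 2, 2003, Echo, Yan), (Beta, 2, 2003, Omega, Ada), (Omega, 2, 2018, Echo, Yan), (Omega, 2, 2018, Omega, Ada), (Orion, 2, 1989, Echo, Yan), (Orion, 2, 1989, Omega, Ada), (Zephyr, 12, 1992, Alpha, Quin), (Zephyr, 12, 1992, Alpha, Wes), (Zephyr, 12, 1992, Nova, Ned), (Zephyr, 12, 1992, Omega, Sam), (Zephyr, 12, 1992, Omega, Xia)}.
Apply σ_{aid < 12}; surviving tuples: {(Beta, 2, 2003, Echo, Yan), (Beta, 2, 2003, Omega, Ada), (Omega, 2, 2018, Echo, Yan), (Omega, 2, 2018, Omega, Ada), (Orion, 2, 1989, Echo, Yan), (Orion, 2, 1989, Omega, Ada)}
Keep only column(s) year, title, aid (3 duplicate(s) eliminated): {(1989, Orion, 2), (2003, Beta, 2), (2018, Omega, 2)}

{(1989, Orion, 2), (2003, Beta, 2), (2018, Omega, 2)}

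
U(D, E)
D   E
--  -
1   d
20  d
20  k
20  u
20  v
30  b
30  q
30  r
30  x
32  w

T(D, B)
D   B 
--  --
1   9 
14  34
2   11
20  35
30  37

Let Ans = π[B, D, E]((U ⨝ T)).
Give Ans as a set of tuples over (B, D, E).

U ⋈ T (natural join on D): {(1, d, 9), (20, d, 35), (20, k, 35), (20, u, 35), (20, v, 35), (30, b, 37), (30, q, 37), (30, r, 37), (30, x, 37)}
Projecting to B, D, E: {(35, 20, d), (35, 20, k), (35, 20, u), (35, 20, v), (37, 30, b), (37, 30, q), (37, 30, r), (37, 30, x), (9, 1, d)}

{(35, 20, d), (35, 20, k), (35, 20, u), (35, 20, v), (37, 30, b), (37, 30, q), (37, 30, r), (37, 30, x), (9, 1, d)}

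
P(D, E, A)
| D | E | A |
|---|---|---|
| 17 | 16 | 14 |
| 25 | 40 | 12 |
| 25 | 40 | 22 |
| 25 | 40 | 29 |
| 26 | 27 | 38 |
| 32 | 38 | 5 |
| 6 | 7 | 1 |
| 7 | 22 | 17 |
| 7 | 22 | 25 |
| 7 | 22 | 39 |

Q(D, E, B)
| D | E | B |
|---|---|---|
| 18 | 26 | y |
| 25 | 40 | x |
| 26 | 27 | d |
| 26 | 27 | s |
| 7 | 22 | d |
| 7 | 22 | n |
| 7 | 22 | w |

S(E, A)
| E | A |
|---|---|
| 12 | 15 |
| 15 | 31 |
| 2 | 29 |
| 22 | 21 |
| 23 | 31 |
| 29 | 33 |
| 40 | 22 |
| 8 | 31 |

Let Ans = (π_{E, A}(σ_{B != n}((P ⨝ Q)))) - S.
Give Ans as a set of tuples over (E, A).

{(22, 17), (22, 25), (22, 39), (27, 38), (40, 12), (40, 29)}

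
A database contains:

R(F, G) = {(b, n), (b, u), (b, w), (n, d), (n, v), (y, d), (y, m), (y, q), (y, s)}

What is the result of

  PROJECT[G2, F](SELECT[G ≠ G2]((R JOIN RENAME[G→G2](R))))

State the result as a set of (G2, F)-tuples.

{(d, n), (d, y), (m, y), (n, b), (q, y), (s, y), (u, b), (v, n), (w, b)}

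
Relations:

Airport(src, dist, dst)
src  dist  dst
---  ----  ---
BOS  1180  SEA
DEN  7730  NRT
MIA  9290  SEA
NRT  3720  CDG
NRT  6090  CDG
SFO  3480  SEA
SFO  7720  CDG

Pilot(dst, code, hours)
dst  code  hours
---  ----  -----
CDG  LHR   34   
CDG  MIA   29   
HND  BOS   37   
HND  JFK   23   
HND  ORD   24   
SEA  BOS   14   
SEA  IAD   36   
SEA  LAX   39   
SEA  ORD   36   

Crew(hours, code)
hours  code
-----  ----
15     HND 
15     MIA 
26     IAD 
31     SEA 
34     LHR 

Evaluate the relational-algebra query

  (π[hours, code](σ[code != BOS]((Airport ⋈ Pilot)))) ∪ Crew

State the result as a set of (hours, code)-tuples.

Natural join on dst: {(BOS, 1180, SEA, BOS, 14), (BOS, 1180, SEA, IAD, 36), (BOS, 1180, SEA, LAX, 39), (BOS, 1180, SEA, ORD, 36), (MIA, 9290, SEA, BOS, 14), (MIA, 9290, SEA, IAD, 36), (MIA, 9290, SEA, LAX, 39), (MIA, 9290, SEA, ORD, 36), (NRT, 3720, CDG, LHR, 34), (NRT, 3720, CDG, MIA, 29), (NRT, 6090, CDG, LHR, 34), (NRT, 6090, CDG, MIA, 29), (SFO, 3480, SEA, BOS, 14), (SFO, 3480, SEA, IAD, 36), (SFO, 3480, SEA, LAX, 39), (SFO, 3480, SEA, ORD, 36), (SFO, 7720, CDG, LHR, 34), (SFO, 7720, CDG, MIA, 29)}
Apply σ_{code != BOS}; surviving tuples: {(BOS, 1180, SEA, IAD, 36), (BOS, 1180, SEA, LAX, 39), (BOS, 1180, SEA, ORD, 36), (MIA, 9290, SEA, IAD, 36), (MIA, 9290, SEA, LAX, 39), (MIA, 9290, SEA, ORD, 36), (NRT, 3720, CDG, LHR, 34), (NRT, 3720, CDG, MIA, 29), (NRT, 6090, CDG, LHR, 34), (NRT, 6090, CDG, MIA, 29), (SFO, 3480, SEA, IAD, 36), (SFO, 3480, SEA, LAX, 39), (SFO, 3480, SEA, ORD, 36), (SFO, 7720, CDG, LHR, 34), (SFO, 7720, CDG, MIA, 29)}
π[hours, code]: project onto (hours, code) (10 duplicate(s) eliminated) → {(29, MIA), (34, LHR), (36, IAD), (36, ORD), (39, LAX)}
Set union of the two operands is {(15, HND), (15, MIA), (26, IAD), (29, MIA), (31, SEA), (34, LHR), (36, IAD), (36, ORD), (39, LAX)}.

{(15, HND), (15, MIA), (26, IAD), (29, MIA), (31, SEA), (34, LHR), (36, IAD), (36, ORD), (39, LAX)}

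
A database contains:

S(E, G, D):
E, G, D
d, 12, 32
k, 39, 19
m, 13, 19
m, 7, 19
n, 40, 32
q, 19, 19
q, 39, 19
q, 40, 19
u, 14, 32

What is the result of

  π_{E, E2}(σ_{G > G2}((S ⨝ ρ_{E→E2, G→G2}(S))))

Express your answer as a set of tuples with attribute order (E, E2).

{(k, m), (k, q), (m, m), (n, d), (n, u), (q, k), (q, m), (q, q), (u, d)}

ρ[E→E2, G→G2]: schema becomes (E2, G2, D); tuples unchanged.
Natural join on D: {(d, 12, 32, d, 12), (d, 12, 32, n, 40), (d, 12, 32, u, 14), (k, 39, 19, k, 39), (k, 39, 19, m, 13), (k, 39, 19, m, 7), (k, 39, 19, q, 19), (k, 39, 19, q, 39), (k, 39, 19, q, 40), (m, 13, 19, k, 39), (m, 13, 19, m, 13), (m, 13, 19, m, 7), (m, 13, 19, q, 19), (m, 13, 19, q, 39), (m, 13, 19, q, 40), (m, 7, 19, k, 39), (m, 7, 19, m, 13), (m, 7, 19, m, 7), (m, 7, 19, q, 19), (m, 7, 19, q, 39), (m, 7, 19, q, 40), (n, 40, 32, d, 12), (n, 40, 32, n, 40), (n, 40, 32, u, 14), (q, 19, 19, k, 39), (q, 19, 19, m, 13), (q, 19, 19, m, 7), (q, 19, 19, q, 19), (q, 19, 19, q, 39), (q, 19, 19, q, 40), (q, 39, 19, k, 39), (q, 39, 19, m, 13), (q, 39, 19, m, 7), (q, 39, 19, q, 19), (q, 39, 19, q, 39), (q, 39, 19, q, 40), (q, 40, 19, k, 39), (q, 40, 19, m, 13), (q, 40, 19, m, 7), (q, 40, 19, q, 19), (q, 40, 19, q, 39), (q, 40, 19, q, 40), (u, 14, 32, d, 12), (u, 14, 32, n, 40), (u, 14, 32, u, 14)}
Filtering on G > G2 leaves {(k, 39, 19, m, 13), (k, 39, 19, m, 7), (k, 39, 19, q, 19), (m, 13, 19, m, 7), (n, 40, 32, d, 12), (n, 40, 32, u, 14), (q, 19, 19, m, 13), (q, 19, 19, m, 7), (q, 39, 19, m, 13), (q, 39, 19, m, 7), (q, 39, 19, q, 19), (q, 40, 19, k, 39), (q, 40, 19, m, 13), (q, 40, 19, m, 7), (q, 40, 19, q, 19), (q, 40, 19, q, 39), (u, 14, 32, d, 12)}.
Keep only column(s) E, E2 (8 duplicate(s) eliminated): {(k, m), (k, q), (m, m), (n, d), (n, u), (q, k), (q, m), (q, q), (u, d)}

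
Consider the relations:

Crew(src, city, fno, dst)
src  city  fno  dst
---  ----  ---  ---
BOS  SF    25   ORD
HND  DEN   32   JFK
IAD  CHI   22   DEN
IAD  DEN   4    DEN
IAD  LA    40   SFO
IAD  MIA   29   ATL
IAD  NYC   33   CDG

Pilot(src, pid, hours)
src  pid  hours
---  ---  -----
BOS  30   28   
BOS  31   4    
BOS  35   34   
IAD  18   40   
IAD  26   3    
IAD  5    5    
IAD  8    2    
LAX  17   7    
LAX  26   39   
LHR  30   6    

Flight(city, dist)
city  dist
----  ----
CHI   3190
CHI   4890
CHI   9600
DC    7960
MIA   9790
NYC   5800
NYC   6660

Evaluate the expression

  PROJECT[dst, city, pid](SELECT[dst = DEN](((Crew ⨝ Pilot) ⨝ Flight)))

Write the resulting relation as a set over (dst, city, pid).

Natural join on src: {(BOS, SF, 25, ORD, 30, 28), (BOS, SF, 25, ORD, 31, 4), (BOS, SF, 25, ORD, 35, 34), (IAD, CHI, 22, DEN, 18, 40), (IAD, CHI, 22, DEN, 26, 3), (IAD, CHI, 22, DEN, 5, 5), (IAD, CHI, 22, DEN, 8, 2), (IAD, DEN, 4, DEN, 18, 40), (IAD, DEN, 4, DEN, 26, 3), (IAD, DEN, 4, DEN, 5, 5), (IAD, DEN, 4, DEN, 8, 2), (IAD, LA, 40, SFO, 18, 40), (IAD, LA, 40, SFO, 26, 3), (IAD, LA, 40, SFO, 5, 5), (IAD, LA, 40, SFO, 8, 2), (IAD, MIA, 29, ATL, 18, 40), (IAD, MIA, 29, ATL, 26, 3), (IAD, MIA, 29, ATL, 5, 5), (IAD, MIA, 29, ATL, 8, 2), (IAD, NYC, 33, CDG, 18, 40), (IAD, NYC, 33, CDG, 26, 3), (IAD, NYC, 33, CDG, 5, 5), (IAD, NYC, 33, CDG, 8, 2)}
Natural join on city: {(IAD, CHI, 22, DEN, 18, 40, 3190), (IAD, CHI, 22, DEN, 18, 40, 4890), (IAD, CHI, 22, DEN, 18, 40, 9600), (IAD, CHI, 22, DEN, 26, 3, 3190), (IAD, CHI, 22, DEN, 26, 3, 4890), (IAD, CHI, 22, DEN, 26, 3, 9600), (IAD, CHI, 22, DEN, 5, 5, 3190), (IAD, CHI, 22, DEN, 5, 5, 4890), (IAD, CHI, 22, DEN, 5, 5, 9600), (IAD, CHI, 22, DEN, 8, 2, 3190), (IAD, CHI, 22, DEN, 8, 2, 4890), (IAD, CHI, 22, DEN, 8, 2, 9600), (IAD, MIA, 29, ATL, 18, 40, 9790), (IAD, MIA, 29, ATL, 26, 3, 9790), (IAD, MIA, 29, ATL, 5, 5, 9790), (IAD, MIA, 29, ATL, 8, 2, 9790), (IAD, NYC, 33, CDG, 18, 40, 5800), (IAD, NYC, 33, CDG, 18, 40, 6660), (IAD, NYC, 33, CDG, 26, 3, 5800), (IAD, NYC, 33, CDG, 26, 3, 6660), (IAD, NYC, 33, CDG, 5, 5, 5800), (IAD, NYC, 33, CDG, 5, 5, 6660), (IAD, NYC, 33, CDG, 8, 2, 5800), (IAD, NYC, 33, CDG, 8, 2, 6660)}
Selection dst = DEN: {(IAD, CHI, 22, DEN, 18, 40, 3190), (IAD, CHI, 22, DEN, 18, 40, 4890), (IAD, CHI, 22, DEN, 18, 40, 9600), (IAD, CHI, 22, DEN, 26, 3, 3190), (IAD, CHI, 22, DEN, 26, 3, 4890), (IAD, CHI, 22, DEN, 26, 3, 9600), (IAD, CHI, 22, DEN, 5, 5, 3190), (IAD, CHI, 22, DEN, 5, 5, 4890), (IAD, CHI, 22, DEN, 5, 5, 9600), (IAD, CHI, 22, DEN, 8, 2, 3190), (IAD, CHI, 22, DEN, 8, 2, 4890), (IAD, CHI, 22, DEN, 8, 2, 9600)}
π_{dst, city, pid} gives {(DEN, CHI, 18), (DEN, CHI, 26), (DEN, CHI, 5), (DEN, CHI, 8)} (8 duplicate(s) eliminated).

{(DEN, CHI, 18), (DEN, CHI, 26), (DEN, CHI, 5), (DEN, CHI, 8)}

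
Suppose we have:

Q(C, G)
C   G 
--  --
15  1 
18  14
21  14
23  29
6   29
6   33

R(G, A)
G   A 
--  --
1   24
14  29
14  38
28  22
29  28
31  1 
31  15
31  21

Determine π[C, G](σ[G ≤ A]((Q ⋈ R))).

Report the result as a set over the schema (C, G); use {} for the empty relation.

{(15, 1), (18, 14), (21, 14)}

Natural join on G: {(15, 1, 24), (18, 14, 29), (18, 14, 38), (21, 14, 29), (21, 14, 38), (23, 29, 28), (6, 29, 28)}
Selection G ≤ A: {(15, 1, 24), (18, 14, 29), (18, 14, 38), (21, 14, 29), (21, 14, 38)}
Keep only column(s) C, G (2 duplicate(s) eliminated): {(15, 1), (18, 14), (21, 14)}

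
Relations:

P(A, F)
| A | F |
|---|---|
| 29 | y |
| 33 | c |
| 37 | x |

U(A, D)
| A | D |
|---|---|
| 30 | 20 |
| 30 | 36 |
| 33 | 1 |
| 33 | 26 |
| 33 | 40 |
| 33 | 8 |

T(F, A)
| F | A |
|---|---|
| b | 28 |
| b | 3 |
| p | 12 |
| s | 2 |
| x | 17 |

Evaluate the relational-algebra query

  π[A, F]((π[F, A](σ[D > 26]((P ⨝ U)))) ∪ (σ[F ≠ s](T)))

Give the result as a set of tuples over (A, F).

{(12, p), (17, x), (28, b), (3, b), (33, c)}

Joining P and U on A yields {(33, c, 1), (33, c, 26), (33, c, 40), (33, c, 8)}.
σ[D > 26]: keep tuples satisfying D > 26 → {(33, c, 40)}
Projecting to F, A: {(c, 33)}
σ[F ≠ s]: keep tuples satisfying F ≠ s → {(b, 28), (b, 3), (p, 12), (x, 17)}
Taking the union: {(b, 28), (b, 3), (c, 33), (p, 12), (x, 17)}
Projecting to A, F: {(12, p), (17, x), (28, b), (3, b), (33, c)}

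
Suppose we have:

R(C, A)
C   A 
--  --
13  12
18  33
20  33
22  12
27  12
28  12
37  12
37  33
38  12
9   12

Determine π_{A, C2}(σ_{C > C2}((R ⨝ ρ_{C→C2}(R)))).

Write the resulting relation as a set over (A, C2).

ρ[C→C2]: schema becomes (C2, A); tuples unchanged.
R ⋈ ρ_{C→C2}(R) (natural join on A): {(13, 12, 13), (13, 12, 22), (13, 12, 27), (13, 12, 28), (13, 12, 37), (13, 12, 38), (13, 12, 9), (18, 33, 18), (18, 33, 20), (18, 33, 37), (20, 33, 18), (20, 33, 20), (20, 33, 37), (22, 12, 13), (22, 12, 22), (22, 12, 27), (22, 12, 28), (22, 12, 37), (22, 12, 38), (22, 12, 9), (27, 12, 13), (27, 12, 22), (27, 12, 27), (27, 12, 28), (27, 12, 37), (27, 12, 38), (27, 12, 9), (28, 12, 13), (28, 12, 22), (28, 12, 27), (28, 12, 28), (28, 12, 37), (28, 12, 38), (28, 12, 9), (37, 12, 13), (37, 12, 22), (37, 12, 27), (37, 12, 28), (37, 12, 37), (37, 12, 38), (37, 12, 9), (37, 33, 18), (37, 33, 20), (37, 33, 37), (38, 12, 13), (38, 12, 22), (38, 12, 27), (38, 12, 28), (38, 12, 37), (38, 12, 38), (38, 12, 9), (9, 12, 13), (9, 12, 22), (9, 12, 27), (9, 12, 28), (9, 12, 37), (9, 12, 38), (9, 12, 9)}
Apply σ_{C > C2}; surviving tuples: {(13, 12, 9), (20, 33, 18), (22, 12, 13), (22, 12, 9), (27, 12, 13), (27, 12, 22), (27, 12, 9), (28, 12, 13), (28, 12, 22), (28, 12, 27), (28, 12, 9), (37, 12, 13), (37, 12, 22), (37, 12, 27), (37, 12, 28), (37, 12, 9), (37, 33, 18), (37, 33, 20), (38, 12, 13), (38, 12, 22), (38, 12, 27), (38, 12, 28), (38, 12, 37), (38, 12, 9)}
π[A, C2]: project onto (A, C2) (16 duplicate(s) eliminated) → {(12, 13), (12, 22), (12, 27), (12, 28), (12, 37), (12, 9), (33, 18), (33, 20)}

{(12, 13), (12, 22), (12, 27), (12, 28), (12, 37), (12, 9), (33, 18), (33, 20)}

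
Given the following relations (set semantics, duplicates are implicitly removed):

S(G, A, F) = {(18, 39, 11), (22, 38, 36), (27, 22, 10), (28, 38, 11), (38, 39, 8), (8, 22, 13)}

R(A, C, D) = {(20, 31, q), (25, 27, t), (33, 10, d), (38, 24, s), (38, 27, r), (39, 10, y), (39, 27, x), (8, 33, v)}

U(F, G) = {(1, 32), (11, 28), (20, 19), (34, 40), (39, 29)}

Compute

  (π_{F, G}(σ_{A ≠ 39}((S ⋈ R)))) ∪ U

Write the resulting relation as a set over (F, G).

{(1, 32), (11, 28), (20, 19), (34, 40), (36, 22), (39, 29)}

S ⋈ R (natural join on A): {(18, 39, 11, 10, y), (18, 39, 11, 27, x), (22, 38, 36, 24, s), (22, 38, 36, 27, r), (28, 38, 11, 24, s), (28, 38, 11, 27, r), (38, 39, 8, 10, y), (38, 39, 8, 27, x)}
σ[A ≠ 39]: keep tuples satisfying A ≠ 39 → {(22, 38, 36, 24, s), (22, 38, 36, 27, r), (28, 38, 11, 24, s), (28, 38, 11, 27, r)}
π_{F, G} gives {(11, 28), (36, 22)} (2 duplicate(s) eliminated).
Set union of the two operands is {(1, 32), (11, 28), (20, 19), (34, 40), (36, 22), (39, 29)}.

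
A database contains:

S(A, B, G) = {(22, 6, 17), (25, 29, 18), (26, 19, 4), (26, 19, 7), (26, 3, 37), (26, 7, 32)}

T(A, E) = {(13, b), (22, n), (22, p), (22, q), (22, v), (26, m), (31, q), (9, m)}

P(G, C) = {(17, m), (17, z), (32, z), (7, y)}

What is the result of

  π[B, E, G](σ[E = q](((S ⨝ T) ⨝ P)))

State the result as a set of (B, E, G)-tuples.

{(6, q, 17)}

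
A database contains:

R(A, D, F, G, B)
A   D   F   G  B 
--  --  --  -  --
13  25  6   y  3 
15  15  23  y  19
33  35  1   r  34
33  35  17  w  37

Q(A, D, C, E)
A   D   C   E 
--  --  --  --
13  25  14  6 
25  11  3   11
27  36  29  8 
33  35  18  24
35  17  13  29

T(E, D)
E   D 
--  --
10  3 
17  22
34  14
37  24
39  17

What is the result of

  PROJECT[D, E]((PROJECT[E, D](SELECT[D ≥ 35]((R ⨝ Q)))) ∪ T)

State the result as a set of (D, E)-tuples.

{(14, 34), (17, 39), (22, 17), (24, 37), (3, 10), (35, 24)}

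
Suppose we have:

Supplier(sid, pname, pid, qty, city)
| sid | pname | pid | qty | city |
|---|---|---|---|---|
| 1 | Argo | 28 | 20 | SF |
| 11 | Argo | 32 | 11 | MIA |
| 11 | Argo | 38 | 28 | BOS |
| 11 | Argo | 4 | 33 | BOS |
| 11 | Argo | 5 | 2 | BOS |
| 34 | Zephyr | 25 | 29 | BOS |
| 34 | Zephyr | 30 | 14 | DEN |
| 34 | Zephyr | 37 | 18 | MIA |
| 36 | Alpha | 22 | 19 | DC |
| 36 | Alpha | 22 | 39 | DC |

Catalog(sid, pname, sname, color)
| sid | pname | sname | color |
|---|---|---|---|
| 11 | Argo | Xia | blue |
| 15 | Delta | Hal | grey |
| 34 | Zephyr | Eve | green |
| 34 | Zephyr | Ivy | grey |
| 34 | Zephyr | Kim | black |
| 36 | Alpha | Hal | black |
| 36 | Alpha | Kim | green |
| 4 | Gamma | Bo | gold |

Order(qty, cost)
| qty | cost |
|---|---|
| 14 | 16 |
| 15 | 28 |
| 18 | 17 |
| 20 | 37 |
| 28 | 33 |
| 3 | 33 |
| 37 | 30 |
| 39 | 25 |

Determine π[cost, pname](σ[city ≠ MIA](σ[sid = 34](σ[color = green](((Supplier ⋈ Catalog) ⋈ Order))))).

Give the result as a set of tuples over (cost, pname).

Natural join on sid, pname: {(11, Argo, 32, 11, MIA, Xia, blue), (11, Argo, 38, 28, BOS, Xia, blue), (11, Argo, 4, 33, BOS, Xia, blue), (11, Argo, 5, 2, BOS, Xia, blue), (34, Zephyr, 25, 29, BOS, Eve, green), (34, Zephyr, 25, 29, BOS, Ivy, grey), (34, Zephyr, 25, 29, BOS, Kim, black), (34, Zephyr, 30, 14, DEN, Eve, green), (34, Zephyr, 30, 14, DEN, Ivy, grey), (34, Zephyr, 30, 14, DEN, Kim, black), (34, Zephyr, 37, 18, MIA, Eve, green), (34, Zephyr, 37, 18, MIA, Ivy, grey), (34, Zephyr, 37, 18, MIA, Kim, black), (36, Alpha, 22, 19, DC, Hal, black), (36, Alpha, 22, 19, DC, Kim, green), (36, Alpha, 22, 39, DC, Hal, black), (36, Alpha, 22, 39, DC, Kim, green)}
Natural join on qty: {(11, Argo, 38, 28, BOS, Xia, blue, 33), (34, Zephyr, 30, 14, DEN, Eve, green, 16), (34, Zephyr, 30, 14, DEN, Ivy, grey, 16), (34, Zephyr, 30, 14, DEN, Kim, black, 16), (34, Zephyr, 37, 18, MIA, Eve, green, 17), (34, Zephyr, 37, 18, MIA, Ivy, grey, 17), (34, Zephyr, 37, 18, MIA, Kim, black, 17), (36, Alpha, 22, 39, DC, Hal, black, 25), (36, Alpha, 22, 39, DC, Kim, green, 25)}
σ[color = green]: keep tuples satisfying color = green → {(34, Zephyr, 30, 14, DEN, Eve, green, 16), (34, Zephyr, 37, 18, MIA, Eve, green, 17), (36, Alpha, 22, 39, DC, Kim, green, 25)}
σ[sid = 34]: keep tuples satisfying sid = 34 → {(34, Zephyr, 30, 14, DEN, Eve, green, 16), (34, Zephyr, 37, 18, MIA, Eve, green, 17)}
σ[city ≠ MIA]: keep tuples satisfying city ≠ MIA → {(34, Zephyr, 30, 14, DEN, Eve, green, 16)}
π_{cost, pname} gives {(16, Zephyr)}.

{(16, Zephyr)}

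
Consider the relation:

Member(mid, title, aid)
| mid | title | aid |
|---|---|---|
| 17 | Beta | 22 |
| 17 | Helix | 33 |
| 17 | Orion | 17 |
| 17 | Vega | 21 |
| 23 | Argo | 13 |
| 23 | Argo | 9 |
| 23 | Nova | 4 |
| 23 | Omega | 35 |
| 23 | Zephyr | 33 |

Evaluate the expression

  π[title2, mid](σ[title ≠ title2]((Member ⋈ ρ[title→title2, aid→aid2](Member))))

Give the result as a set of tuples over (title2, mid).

ρ[title→title2, aid→aid2]: schema becomes (mid, title2, aid2); tuples unchanged.
Joining Member and ρ[title→title2, aid→aid2](Member) on mid yields {(17, Beta, 22, Beta, 22), (17, Beta, 22, Helix, 33), (17, Beta, 22, Orion, 17), (17, Beta, 22, Vega, 21), (17, Helix, 33, Beta, 22), (17, Helix, 33, Helix, 33), (17, Helix, 33, Orion, 17), (17, Helix, 33, Vega, 21), (17, Orion, 17, Beta, 22), (17, Orion, 17, Helix, 33), (17, Orion, 17, Orion, 17), (17, Orion, 17, Vega, 21), (17, Vega, 21, Beta, 22), (17, Vega, 21, Helix, 33), (17, Vega, 21, Orion, 17), (17, Vega, 21, Vega, 21), (23, Argo, 13, Argo, 13), (23, Argo, 13, Argo, 9), (23, Argo, 13, Nova, 4), (23, Argo, 13, Omega, 35), (23, Argo, 13, Zephyr, 33), (23, Argo, 9, Argo, 13), (23, Argo, 9, Argo, 9), (23, Argo, 9, Nova, 4), (23, Argo, 9, Omega, 35), (23, Argo, 9, Zephyr, 33), (23, Nova, 4, Argo, 13), (23, Nova, 4, Argo, 9), (23, Nova, 4, Nova, 4), (23, Nova, 4, Omega, 35), (23, Nova, 4, Zephyr, 33), (23, Omega, 35, Argo, 13), (23, Omega, 35, Argo, 9), (23, Omega, 35, Nova, 4), (23, Omega, 35, Omega, 35), (23, Omega, 35, Zephyr, 33), (23, Zephyr, 33, Argo, 13), (23, Zephyr, 33, Argo, 9), (23, Zephyr, 33, Nova, 4), (23, Zephyr, 33, Omega, 35), (23, Zephyr, 33, Zephyr, 33)}.
Selection title ≠ title2: {(17, Beta, 22, Helix, 33), (17, Beta, 22, Orion, 17), (17, Beta, 22, Vega, 21), (17, Helix, 33, Beta, 22), (17, Helix, 33, Orion, 17), (17, Helix, 33, Vega, 21), (17, Orion, 17, Beta, 22), (17, Orion, 17, Helix, 33), (17, Orion, 17, Vega, 21), (17, Vega, 21, Beta, 22), (17, Vega, 21, Helix, 33), (17, Vega, 21, Orion, 17), (23, Argo, 13, Nova, 4), (23, Argo, 13, Omega, 35), (23, Argo, 13, Zephyr, 33), (23, Argo, 9, Nova, 4), (23, Argo, 9, Omega, 35), (23, Argo, 9, Zephyr, 33), (23, Nova, 4, Argo, 13), (23, Nova, 4, Argo, 9), (23, Nova, 4, Omega, 35), (23, Nova, 4, Zephyr, 33), (23, Omega, 35, Argo, 13), (23, Omega, 35, Argo, 9), (23, Omega, 35, Nova, 4), (23, Omega, 35, Zephyr, 33), (23, Zephyr, 33, Argo, 13), (23, Zephyr, 33, Argo, 9), (23, Zephyr, 33, Nova, 4), (23, Zephyr, 33, Omega, 35)}
Keep only column(s) title2, mid (22 duplicate(s) eliminated): {(Argo, 23), (Beta, 17), (Helix, 17), (Nova, 23), (Omega, 23), (Orion, 17), (Vega, 17), (Zephyr, 23)}

{(Argo, 23), (Beta, 17), (Helix, 17), (Nova, 23), (Omega, 23), (Orion, 17), (Vega, 17), (Zephyr, 23)}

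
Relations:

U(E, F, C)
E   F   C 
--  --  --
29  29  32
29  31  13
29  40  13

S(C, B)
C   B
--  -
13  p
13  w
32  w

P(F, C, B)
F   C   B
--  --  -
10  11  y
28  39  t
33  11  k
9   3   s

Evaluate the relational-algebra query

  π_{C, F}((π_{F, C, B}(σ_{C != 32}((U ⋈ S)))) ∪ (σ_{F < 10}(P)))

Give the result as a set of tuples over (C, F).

Joining U and S on C yields {(29, 29, 32, w), (29, 31, 13, p), (29, 31, 13, w), (29, 40, 13, p), (29, 40, 13, w)}.
Apply σ_{C != 32}; surviving tuples: {(29, 31, 13, p), (29, 31, 13, w), (29, 40, 13, p), (29, 40, 13, w)}
Projecting to F, C, B: {(31, 13, p), (31, 13, w), (40, 13, p), (40, 13, w)}
Apply σ_{F < 10}; surviving tuples: {(9, 3, s)}
Union: {(31, 13, p), (31, 13, w), (40, 13, p), (40, 13, w)} with {(9, 3, s)} → {(31, 13, p), (31, 13, w), (40, 13, p), (40, 13, w), (9, 3, s)}
Projecting to C, F (2 duplicate(s) eliminated): {(13, 31), (13, 40), (3, 9)}

{(13, 31), (13, 40), (3, 9)}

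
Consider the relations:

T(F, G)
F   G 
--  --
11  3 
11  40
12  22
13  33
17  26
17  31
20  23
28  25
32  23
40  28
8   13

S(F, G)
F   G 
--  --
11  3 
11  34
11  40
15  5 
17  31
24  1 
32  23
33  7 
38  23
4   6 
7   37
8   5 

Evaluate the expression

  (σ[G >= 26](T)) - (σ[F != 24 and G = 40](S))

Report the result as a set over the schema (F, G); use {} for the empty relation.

{(13, 33), (17, 26), (17, 31), (40, 28)}

Apply σ_{G >= 26}; surviving tuples: {(11, 40), (13, 33), (17, 26), (17, 31), (40, 28)}
Apply σ_{F != 24 and G = 40}; surviving tuples: {(11, 40)}
Difference: {(11, 40), (13, 33), (17, 26), (17, 31), (40, 28)} with {(11, 40)} → {(13, 33), (17, 26), (17, 31), (40, 28)}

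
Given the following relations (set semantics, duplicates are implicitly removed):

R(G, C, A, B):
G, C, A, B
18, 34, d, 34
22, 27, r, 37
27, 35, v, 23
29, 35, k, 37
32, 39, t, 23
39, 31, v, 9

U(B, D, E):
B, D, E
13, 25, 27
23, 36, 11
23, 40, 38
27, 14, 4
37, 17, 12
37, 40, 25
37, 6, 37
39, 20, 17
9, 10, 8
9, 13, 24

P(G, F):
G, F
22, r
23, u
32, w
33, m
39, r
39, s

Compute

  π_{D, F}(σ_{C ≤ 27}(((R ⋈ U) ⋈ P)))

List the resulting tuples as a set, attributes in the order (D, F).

Joining R and U on B yields {(22, 27, r, 37, 17, 12), (22, 27, r, 37, 40, 25), (22, 27, r, 37, 6, 37), (27, 35, v, 23, 36, 11), (27, 35, v, 23, 40, 38), (29, 35, k, 37, 17, 12), (29, 35, k, 37, 40, 25), (29, 35, k, 37, 6, 37), (32, 39, t, 23, 36, 11), (32, 39, t, 23, 40, 38), (39, 31, v, 9, 10, 8), (39, 31, v, 9, 13, 24)}.
Joining (R ⋈ U) and P on G yields {(22, 27, r, 37, 17, 12, r), (22, 27, r, 37, 40, 25, r), (22, 27, r, 37, 6, 37, r), (32, 39, t, 23, 36, 11, w), (32, 39, t, 23, 40, 38, w), (39, 31, v, 9, 10, 8, r), (39, 31, v, 9, 10, 8, s), (39, 31, v, 9, 13, 24, r), (39, 31, v, 9, 13, 24, s)}.
σ[C ≤ 27]: keep tuples satisfying C ≤ 27 → {(22, 27, r, 37, 17, 12, r), (22, 27, r, 37, 40, 25, r), (22, 27, r, 37, 6, 37, r)}
π[D, F]: project onto (D, F) → {(17, r), (40, r), (6, r)}

{(17, r), (40, r), (6, r)}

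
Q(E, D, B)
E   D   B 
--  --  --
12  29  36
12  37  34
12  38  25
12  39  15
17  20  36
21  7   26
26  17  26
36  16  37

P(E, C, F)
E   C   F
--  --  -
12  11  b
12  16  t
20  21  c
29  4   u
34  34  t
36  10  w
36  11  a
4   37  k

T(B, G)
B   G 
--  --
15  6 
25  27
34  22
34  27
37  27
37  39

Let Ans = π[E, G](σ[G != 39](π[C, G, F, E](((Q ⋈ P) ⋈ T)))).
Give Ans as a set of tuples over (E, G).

{(12, 22), (12, 27), (12, 6), (36, 27)}

Joining Q and P on E yields {(12, 29, 36, 11, b), (12, 29, 36, 16, t), (12, 37, 34, 11, b), (12, 37, 34, 16, t), (12, 38, 25, 11, b), (12, 38, 25, 16, t), (12, 39, 15, 11, b), (12, 39, 15, 16, t), (36, 16, 37, 10, w), (36, 16, 37, 11, a)}.
Joining (Q ⋈ P) and T on B yields {(12, 37, 34, 11, b, 22), (12, 37, 34, 11, b, 27), (12, 37, 34, 16, t, 22), (12, 37, 34, 16, t, 27), (12, 38, 25, 11, b, 27), (12, 38, 25, 16, t, 27), (12, 39, 15, 11, b, 6), (12, 39, 15, 16, t, 6), (36, 16, 37, 10, w, 27), (36, 16, 37, 10, w, 39), (36, 16, 37, 11, a, 27), (36, 16, 37, 11, a, 39)}.
π_{C, G, F, E} gives {(10, 27, w, 36), (10, 39, w, 36), (11, 22, b, 12), (11, 27, a, 36), (11, 27, b, 12), (11, 39, a, 36), (11, 6, b, 12), (16, 22, t, 12), (16, 27, t, 12), (16, 6, t, 12)} (2 duplicate(s) eliminated).
Filtering on G != 39 leaves {(10, 27, w, 36), (11, 22, b, 12), (11, 27, a, 36), (11, 27, b, 12), (11, 6, b, 12), (16, 22, t, 12), (16, 27, t, 12), (16, 6, t, 12)}.
π_{E, G} gives {(12, 22), (12, 27), (12, 6), (36, 27)} (4 duplicate(s) eliminated).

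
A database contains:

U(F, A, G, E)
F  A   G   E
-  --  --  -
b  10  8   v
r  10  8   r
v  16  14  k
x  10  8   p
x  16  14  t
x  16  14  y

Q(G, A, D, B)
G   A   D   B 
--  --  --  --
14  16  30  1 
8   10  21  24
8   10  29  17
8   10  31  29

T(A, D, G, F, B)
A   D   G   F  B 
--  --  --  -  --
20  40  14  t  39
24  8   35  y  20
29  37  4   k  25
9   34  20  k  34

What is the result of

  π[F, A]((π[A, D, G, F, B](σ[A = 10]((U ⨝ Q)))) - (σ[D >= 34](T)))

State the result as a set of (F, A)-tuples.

U ⋈ Q (natural join on A, G): {(b, 10, 8, v, 21, 24), (b, 10, 8, v, 29, 17), (b, 10, 8, v, 31, 29), (r, 10, 8, r, 21, 24), (r, 10, 8, r, 29, 17), (r, 10, 8, r, 31, 29), (v, 16, 14, k, 30, 1), (x, 10, 8, p, 21, 24), (x, 10, 8, p, 29, 17), (x, 10, 8, p, 31, 29), (x, 16, 14, t, 30, 1), (x, 16, 14, y, 30, 1)}
σ[A = 10]: keep tuples satisfying A = 10 → {(b, 10, 8, v, 21, 24), (b, 10, 8, v, 29, 17), (b, 10, 8, v, 31, 29), (r, 10, 8, r, 21, 24), (r, 10, 8, r, 29, 17), (r, 10, 8, r, 31, 29), (x, 10, 8, p, 21, 24), (x, 10, 8, p, 29, 17), (x, 10, 8, p, 31, 29)}
π_{A, D, G, F, B} gives {(10, 21, 8, b, 24), (10, 21, 8, r, 24), (10, 21, 8, x, 24), (10, 29, 8, b, 17), (10, 29, 8, r, 17), (10, 29, 8, x, 17), (10, 31, 8, b, 29), (10, 31, 8, r, 29), (10, 31, 8, x, 29)}.
σ[D >= 34]: keep tuples satisfying D >= 34 → {(20, 40, 14, t, 39), (29, 37, 4, k, 25), (9, 34, 20, k, 34)}
Set difference of the two operands is {(10, 21, 8, b, 24), (10, 21, 8, r, 24), (10, 21, 8, x, 24), (10, 29, 8, b, 17), (10, 29, 8, r, 17), (10, 29, 8, x, 17), (10, 31, 8, b, 29), (10, 31, 8, r, 29), (10, 31, 8, x, 29)}.
π_{F, A} gives {(b, 10), (r, 10), (x, 10)} (6 duplicate(s) eliminated).

{(b, 10), (r, 10), (x, 10)}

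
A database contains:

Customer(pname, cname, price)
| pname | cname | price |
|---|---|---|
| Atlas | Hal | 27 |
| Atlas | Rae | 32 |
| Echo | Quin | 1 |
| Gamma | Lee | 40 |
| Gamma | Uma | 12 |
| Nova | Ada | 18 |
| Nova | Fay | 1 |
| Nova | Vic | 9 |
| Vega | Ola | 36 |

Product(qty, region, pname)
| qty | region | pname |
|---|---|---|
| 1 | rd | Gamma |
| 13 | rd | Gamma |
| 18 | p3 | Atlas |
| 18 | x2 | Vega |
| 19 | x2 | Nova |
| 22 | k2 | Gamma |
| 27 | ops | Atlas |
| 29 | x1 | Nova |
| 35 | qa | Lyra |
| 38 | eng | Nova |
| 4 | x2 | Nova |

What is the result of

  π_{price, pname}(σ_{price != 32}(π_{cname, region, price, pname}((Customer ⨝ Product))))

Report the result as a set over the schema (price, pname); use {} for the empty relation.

Natural join on pname: {(Atlas, Hal, 27, 18, p3), (Atlas, Hal, 27, 27, ops), (Atlas, Rae, 32, 18, p3), (Atlas, Rae, 32, 27, ops), (Gamma, Lee, 40, 1, rd), (Gamma, Lee, 40, 13, rd), (Gamma, Lee, 40, 22, k2), (Gamma, Uma, 12, 1, rd), (Gamma, Uma, 12, 13, rd), (Gamma, Uma, 12, 22, k2), (Nova, Ada, 18, 19, x2), (Nova, Ada, 18, 29, x1), (Nova, Ada, 18, 38, eng), (Nova, Ada, 18, 4, x2), (Nova, Fay, 1, 19, x2), (Nova, Fay, 1, 29, x1), (Nova, Fay, 1, 38, eng), (Nova, Fay, 1, 4, x2), (Nova, Vic, 9, 19, x2), (Nova, Vic, 9, 29, x1), (Nova, Vic, 9, 38, eng), (Nova, Vic, 9, 4, x2), (Vega, Ola, 36, 18, x2)}
Keep only column(s) cname, region, price, pname (5 duplicate(s) eliminated): {(Ada, eng, 18, Nova), (Ada, x1, 18, Nova), (Ada, x2, 18, Nova), (Fay, eng, 1, Nova), (Fay, x1, 1, Nova), (Fay, x2, 1, Nova), (Hal, ops, 27, Atlas), (Hal, p3, 27, Atlas), (Lee, k2, 40, Gamma), (Lee, rd, 40, Gamma), (Ola, x2, 36, Vega), (Rae, ops, 32, Atlas), (Rae, p3, 32, Atlas), (Uma, k2, 12, Gamma), (Uma, rd, 12, Gamma), (Vic, eng, 9, Nova), (Vic, x1, 9, Nova), (Vic, x2, 9, Nova)}
σ[price != 32]: keep tuples satisfying price != 32 → {(Ada, eng, 18, Nova), (Ada, x1, 18, Nova), (Ada, x2, 18, Nova), (Fay, eng, 1, Nova), (Fay, x1, 1, Nova), (Fay, x2, 1, Nova), (Hal, ops, 27, Atlas), (Hal, p3, 27, Atlas), (Lee, k2, 40, Gamma), (Lee, rd, 40, Gamma), (Ola, x2, 36, Vega), (Uma, k2, 12, Gamma), (Uma, rd, 12, Gamma), (Vic, eng, 9, Nova), (Vic, x1, 9, Nova), (Vic, x2, 9, Nova)}
Keep only column(s) price, pname (9 duplicate(s) eliminated): {(1, Nova), (12, Gamma), (18, Nova), (27, Atlas), (36, Vega), (40, Gamma), (9, Nova)}

{(1, Nova), (12, Gamma), (18, Nova), (27, Atlas), (36, Vega), (40, Gamma), (9, Nova)}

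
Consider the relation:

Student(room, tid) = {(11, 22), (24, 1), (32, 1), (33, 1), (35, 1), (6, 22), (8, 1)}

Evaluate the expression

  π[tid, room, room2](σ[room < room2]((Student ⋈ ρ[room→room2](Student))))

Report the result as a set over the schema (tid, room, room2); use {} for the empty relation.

ρ[room→room2]: schema becomes (room2, tid); tuples unchanged.
Student ⋈ ρ[room→room2](Student) (natural join on tid): {(11, 22, 11), (11, 22, 6), (24, 1, 24), (24, 1, 32), (24, 1, 33), (24, 1, 35), (24, 1, 8), (32, 1, 24), (32, 1, 32), (32, 1, 33), (32, 1, 35), (32, 1, 8), (33, 1, 24), (33, 1, 32), (33, 1, 33), (33, 1, 35), (33, 1, 8), (35, 1, 24), (35, 1, 32), (35, 1, 33), (35, 1, 35), (35, 1, 8), (6, 22, 11), (6, 22, 6), (8, 1, 24), (8, 1, 32), (8, 1, 33), (8, 1, 35), (8, 1, 8)}
Apply σ_{room < room2}; surviving tuples: {(24, 1, 32), (24, 1, 33), (24, 1, 35), (32, 1, 33), (32, 1, 35), (33, 1, 35), (6, 22, 11), (8, 1, 24), (8, 1, 32), (8, 1, 33), (8, 1, 35)}
π_{tid, room, room2} gives {(1, 24, 32), (1, 24, 33), (1, 24, 35), (1, 32, 33), (1, 32, 35), (1, 33, 35), (1, 8, 24), (1, 8, 32), (1, 8, 33), (1, 8, 35), (22, 6, 11)}.

{(1, 24, 32), (1, 24, 33), (1, 24, 35), (1, 32, 33), (1, 32, 35), (1, 33, 35), (1, 8, 24), (1, 8, 32), (1, 8, 33), (1, 8, 35), (22, 6, 11)}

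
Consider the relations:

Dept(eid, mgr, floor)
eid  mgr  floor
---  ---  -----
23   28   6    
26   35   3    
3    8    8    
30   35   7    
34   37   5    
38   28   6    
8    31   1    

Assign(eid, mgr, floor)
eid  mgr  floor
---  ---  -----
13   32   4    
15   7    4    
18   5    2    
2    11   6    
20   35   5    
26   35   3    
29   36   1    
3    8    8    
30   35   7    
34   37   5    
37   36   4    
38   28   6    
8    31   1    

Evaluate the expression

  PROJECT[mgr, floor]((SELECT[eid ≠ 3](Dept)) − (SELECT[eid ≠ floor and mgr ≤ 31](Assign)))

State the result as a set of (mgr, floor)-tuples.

Selection eid ≠ 3: {(23, 28, 6), (26, 35, 3), (30, 35, 7), (34, 37, 5), (38, 28, 6), (8, 31, 1)}
Selection eid ≠ floor and mgr ≤ 31: {(15, 7, 4), (18, 5, 2), (2, 11, 6), (3, 8, 8), (38, 28, 6), (8, 31, 1)}
Set difference of the two operands is {(23, 28, 6), (26, 35, 3), (30, 35, 7), (34, 37, 5)}.
π_{mgr, floor} gives {(28, 6), (35, 3), (35, 7), (37, 5)}.

{(28, 6), (35, 3), (35, 7), (37, 5)}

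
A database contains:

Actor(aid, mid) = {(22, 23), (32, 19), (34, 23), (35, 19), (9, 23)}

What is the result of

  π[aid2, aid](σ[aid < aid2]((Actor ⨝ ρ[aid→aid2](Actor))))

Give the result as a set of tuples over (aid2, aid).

ρ[aid→aid2]: schema becomes (aid2, mid); tuples unchanged.
Joining Actor and ρ[aid→aid2](Actor) on mid yields {(22, 23, 22), (22, 23, 34), (22, 23, 9), (32, 19, 32), (32, 19, 35), (34, 23, 22), (34, 23, 34), (34, 23, 9), (35, 19, 32), (35, 19, 35), (9, 23, 22), (9, 23, 34), (9, 23, 9)}.
σ[aid < aid2]: keep tuples satisfying aid < aid2 → {(22, 23, 34), (32, 19, 35), (9, 23, 22), (9, 23, 34)}
π_{aid2, aid} gives {(22, 9), (34, 22), (34, 9), (35, 32)}.

{(22, 9), (34, 22), (34, 9), (35, 32)}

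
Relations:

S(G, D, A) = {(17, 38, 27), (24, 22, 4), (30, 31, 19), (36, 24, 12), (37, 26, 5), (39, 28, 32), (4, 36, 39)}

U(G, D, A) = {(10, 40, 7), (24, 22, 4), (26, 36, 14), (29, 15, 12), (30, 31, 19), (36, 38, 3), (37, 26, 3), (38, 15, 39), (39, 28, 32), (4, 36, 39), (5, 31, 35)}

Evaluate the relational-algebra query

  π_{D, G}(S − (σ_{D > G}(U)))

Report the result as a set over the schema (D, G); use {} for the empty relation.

{(22, 24), (24, 36), (26, 37), (28, 39), (38, 17)}

Apply σ_{D > G}; surviving tuples: {(10, 40, 7), (26, 36, 14), (30, 31, 19), (36, 38, 3), (4, 36, 39), (5, 31, 35)}
Taking the difference: {(17, 38, 27), (24, 22, 4), (36, 24, 12), (37, 26, 5), (39, 28, 32)}
Projecting to D, G: {(22, 24), (24, 36), (26, 37), (28, 39), (38, 17)}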